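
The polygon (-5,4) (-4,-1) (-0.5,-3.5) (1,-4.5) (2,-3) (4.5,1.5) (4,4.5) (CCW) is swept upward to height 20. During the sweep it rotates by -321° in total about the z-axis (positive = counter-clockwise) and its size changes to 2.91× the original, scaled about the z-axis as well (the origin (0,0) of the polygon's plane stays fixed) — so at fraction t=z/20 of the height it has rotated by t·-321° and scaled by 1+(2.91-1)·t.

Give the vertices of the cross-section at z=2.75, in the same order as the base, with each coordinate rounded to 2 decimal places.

Cross-section at z=2.75: (-1.01,8.02) (-4.50,2.61) (-3.53,-2.73) (-3.05,-4.96) (-0.83,-4.48) (5.40,-2.60) (7.58,0.56)

t = z/height = 2.75/20 = 0.1375
s = 1 + (scale-1)·z/height = 1 + (2.91-1)·2.75/20 = 1.262625
θ = twist·z/height = -321°·2.75/20 = -44.1375° = -0.770345 rad
cos θ = 0.717671, sin θ = -0.696383 (intermediates below are computed at full precision and shown rounded to 5 d.p.)
v1: (-5,4) → rotate → (-0.80282,6.35260) → ×s → (-1.01366,8.02095) → (-1.01,8.02)
v2: (-4,-1) → rotate → (-3.56707,2.06786) → ×s → (-4.50387,2.61093) → (-4.50,2.61)
v3: (-0.5,-3.5) → rotate → (-2.79617,-2.16366) → ×s → (-3.53052,-2.73189) → (-3.53,-2.73)
v4: (1,-4.5) → rotate → (-2.41605,-3.92590) → ×s → (-3.05057,-4.95694) → (-3.05,-4.96)
v5: (2,-3) → rotate → (-0.65381,-3.54578) → ×s → (-0.82551,-4.47699) → (-0.83,-4.48)
v6: (4.5,1.5) → rotate → (4.27409,-2.05722) → ×s → (5.39658,-2.59749) → (5.40,-2.60)
v7: (4,4.5) → rotate → (6.00440,0.44399) → ×s → (7.58131,0.56059) → (7.58,0.56)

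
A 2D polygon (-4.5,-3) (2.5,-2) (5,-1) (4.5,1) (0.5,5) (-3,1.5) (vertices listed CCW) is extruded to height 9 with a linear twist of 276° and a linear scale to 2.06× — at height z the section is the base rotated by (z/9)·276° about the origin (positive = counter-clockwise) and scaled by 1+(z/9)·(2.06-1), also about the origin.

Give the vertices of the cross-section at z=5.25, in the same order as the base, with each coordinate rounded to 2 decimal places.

t = z/height = 5.25/9 = 0.583333
s = 1 + (scale-1)·z/height = 1 + (2.06-1)·5.25/9 = 1.618333
θ = twist·z/height = 276°·5.25/9 = 161.0000° = 2.809980 rad
cos θ = -0.945519, sin θ = 0.325568 (intermediates below are computed at full precision and shown rounded to 5 d.p.)
v1: (-4.5,-3) → rotate → (5.23154,1.37150) → ×s → (8.46637,2.21954) → (8.47,2.22)
v2: (2.5,-2) → rotate → (-1.71266,2.70496) → ×s → (-2.77165,4.37752) → (-2.77,4.38)
v3: (5,-1) → rotate → (-4.40202,2.57336) → ×s → (-7.12394,4.16455) → (-7.12,4.16)
v4: (4.5,1) → rotate → (-4.58040,0.51954) → ×s → (-7.41262,0.84079) → (-7.41,0.84)
v5: (0.5,5) → rotate → (-2.10060,-4.56481) → ×s → (-3.39947,-7.38738) → (-3.40,-7.39)
v6: (-3,1.5) → rotate → (2.34820,-2.39498) → ×s → (3.80018,-3.87588) → (3.80,-3.88)

Cross-section at z=5.25: (8.47,2.22) (-2.77,4.38) (-7.12,4.16) (-7.41,0.84) (-3.40,-7.39) (3.80,-3.88)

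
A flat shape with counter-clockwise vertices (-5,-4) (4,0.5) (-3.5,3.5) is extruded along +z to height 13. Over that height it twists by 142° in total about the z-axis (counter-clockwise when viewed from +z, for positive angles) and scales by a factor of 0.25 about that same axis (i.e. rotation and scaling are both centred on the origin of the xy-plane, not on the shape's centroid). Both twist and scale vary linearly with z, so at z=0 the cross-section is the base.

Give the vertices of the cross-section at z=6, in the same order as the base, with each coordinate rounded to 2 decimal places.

t = z/height = 6/13 = 0.461538
s = 1 + (scale-1)·z/height = 1 + (0.25-1)·6/13 = 0.653846
θ = twist·z/height = 142°·6/13 = 65.5385° = 1.143862 rad
cos θ = 0.414082, sin θ = 0.910239 (intermediates below are computed at full precision and shown rounded to 5 d.p.)
v1: (-5,-4) → rotate → (1.57055,-6.20753) → ×s → (1.02690,-4.05877) → (1.03,-4.06)
v2: (4,0.5) → rotate → (1.20121,3.84800) → ×s → (0.78541,2.51600) → (0.79,2.52)
v3: (-3.5,3.5) → rotate → (-4.63513,-1.73655) → ×s → (-3.03066,-1.13544) → (-3.03,-1.14)

Cross-section at z=6: (1.03,-4.06) (0.79,2.52) (-3.03,-1.14)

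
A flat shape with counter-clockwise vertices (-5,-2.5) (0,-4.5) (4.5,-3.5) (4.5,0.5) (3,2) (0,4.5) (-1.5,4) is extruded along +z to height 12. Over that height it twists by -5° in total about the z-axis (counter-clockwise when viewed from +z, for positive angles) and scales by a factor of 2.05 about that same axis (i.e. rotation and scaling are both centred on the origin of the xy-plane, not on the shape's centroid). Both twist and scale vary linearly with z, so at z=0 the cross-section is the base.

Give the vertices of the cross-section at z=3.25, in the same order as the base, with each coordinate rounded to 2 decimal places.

Cross-section at z=3.25: (-6.50,-3.06) (-0.14,-5.78) (5.67,-4.63) (5.79,0.51) (3.91,2.48) (0.14,5.78) (-1.80,5.18)

t = z/height = 3.25/12 = 0.270833
s = 1 + (scale-1)·z/height = 1 + (2.05-1)·3.25/12 = 1.284375
θ = twist·z/height = -5°·3.25/12 = -1.3542° = -0.023635 rad
cos θ = 0.999721, sin θ = -0.023632 (intermediates below are computed at full precision and shown rounded to 5 d.p.)
v1: (-5,-2.5) → rotate → (-5.05768,-2.38114) → ×s → (-6.49596,-3.05828) → (-6.50,-3.06)
v2: (0,-4.5) → rotate → (-0.10635,-4.49874) → ×s → (-0.13659,-5.77807) → (-0.14,-5.78)
v3: (4.5,-3.5) → rotate → (4.41603,-3.60537) → ×s → (5.67184,-4.63065) → (5.67,-4.63)
v4: (4.5,0.5) → rotate → (4.51056,0.39351) → ×s → (5.79325,0.50542) → (5.79,0.51)
v5: (3,2) → rotate → (3.04643,1.92854) → ×s → (3.91275,2.47697) → (3.91,2.48)
v6: (0,4.5) → rotate → (0.10635,4.49874) → ×s → (0.13659,5.77807) → (0.14,5.78)
v7: (-1.5,4) → rotate → (-1.40505,4.03433) → ×s → (-1.80461,5.18159) → (-1.80,5.18)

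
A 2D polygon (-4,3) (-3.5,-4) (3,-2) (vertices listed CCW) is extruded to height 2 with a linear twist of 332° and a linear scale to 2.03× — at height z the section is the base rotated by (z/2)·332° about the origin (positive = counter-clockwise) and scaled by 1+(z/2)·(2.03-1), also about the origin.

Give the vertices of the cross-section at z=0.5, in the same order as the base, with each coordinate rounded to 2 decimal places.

Cross-section at z=0.5: (-4.36,-4.53) (4.46,-4.98) (2.96,3.44)

t = z/height = 0.5/2 = 0.25
s = 1 + (scale-1)·z/height = 1 + (2.03-1)·0.5/2 = 1.257500
θ = twist·z/height = 332°·0.5/2 = 83.0000° = 1.448623 rad
cos θ = 0.121869, sin θ = 0.992546 (intermediates below are computed at full precision and shown rounded to 5 d.p.)
v1: (-4,3) → rotate → (-3.46512,-3.60458) → ×s → (-4.35738,-4.53276) → (-4.36,-4.53)
v2: (-3.5,-4) → rotate → (3.54364,-3.96139) → ×s → (4.45613,-4.98145) → (4.46,-4.98)
v3: (3,-2) → rotate → (2.35070,2.73390) → ×s → (2.95601,3.43788) → (2.96,3.44)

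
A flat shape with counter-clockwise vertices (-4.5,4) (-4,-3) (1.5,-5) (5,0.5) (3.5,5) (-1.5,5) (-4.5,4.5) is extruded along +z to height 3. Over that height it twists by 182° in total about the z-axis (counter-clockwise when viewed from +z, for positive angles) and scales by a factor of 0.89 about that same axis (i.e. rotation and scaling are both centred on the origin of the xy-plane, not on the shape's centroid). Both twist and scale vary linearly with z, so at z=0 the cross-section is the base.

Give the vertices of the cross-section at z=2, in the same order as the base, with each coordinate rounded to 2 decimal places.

t = z/height = 2/3 = 0.666667
s = 1 + (scale-1)·z/height = 1 + (0.89-1)·2/3 = 0.926667
θ = twist·z/height = 182°·2/3 = 121.3333° = 2.117666 rad
cos θ = -0.520016, sin θ = 0.854156 (intermediates below are computed at full precision and shown rounded to 5 d.p.)
v1: (-4.5,4) → rotate → (-1.07655,-5.92377) → ×s → (-0.99761,-5.48936) → (-1.00,-5.49)
v2: (-4,-3) → rotate → (4.64253,-1.85658) → ×s → (4.30208,-1.72043) → (4.30,-1.72)
v3: (1.5,-5) → rotate → (3.49076,3.88132) → ×s → (3.23477,3.59669) → (3.23,3.60)
v4: (5,0.5) → rotate → (-3.02716,4.01077) → ×s → (-2.80517,3.71665) → (-2.81,3.72)
v5: (3.5,5) → rotate → (-6.09084,0.38947) → ×s → (-5.64418,0.36091) → (-5.64,0.36)
v6: (-1.5,5) → rotate → (-3.49076,-3.88132) → ×s → (-3.23477,-3.59669) → (-3.23,-3.60)
v7: (-4.5,4.5) → rotate → (-1.50363,-6.18378) → ×s → (-1.39337,-5.73030) → (-1.39,-5.73)

Cross-section at z=2: (-1.00,-5.49) (4.30,-1.72) (3.23,3.60) (-2.81,3.72) (-5.64,0.36) (-3.23,-3.60) (-1.39,-5.73)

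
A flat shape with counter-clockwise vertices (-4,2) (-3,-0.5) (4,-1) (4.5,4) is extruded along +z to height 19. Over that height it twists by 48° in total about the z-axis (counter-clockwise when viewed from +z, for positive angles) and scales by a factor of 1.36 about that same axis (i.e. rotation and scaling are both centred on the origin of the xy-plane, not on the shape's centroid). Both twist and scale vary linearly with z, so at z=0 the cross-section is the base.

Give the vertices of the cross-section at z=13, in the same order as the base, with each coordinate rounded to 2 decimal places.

t = z/height = 13/19 = 0.684211
s = 1 + (scale-1)·z/height = 1 + (1.36-1)·13/19 = 1.246316
θ = twist·z/height = 48°·13/19 = 32.8421° = 0.573203 rad
cos θ = 0.840168, sin θ = 0.542326 (intermediates below are computed at full precision and shown rounded to 5 d.p.)
v1: (-4,2) → rotate → (-4.44532,-0.48897) → ×s → (-5.54028,-0.60941) → (-5.54,-0.61)
v2: (-3,-0.5) → rotate → (-2.24934,-2.04706) → ×s → (-2.80339,-2.55129) → (-2.80,-2.55)
v3: (4,-1) → rotate → (3.90300,1.32913) → ×s → (4.86437,1.65652) → (4.86,1.66)
v4: (4.5,4) → rotate → (1.61145,5.80114) → ×s → (2.00838,7.23005) → (2.01,7.23)

Cross-section at z=13: (-5.54,-0.61) (-2.80,-2.55) (4.86,1.66) (2.01,7.23)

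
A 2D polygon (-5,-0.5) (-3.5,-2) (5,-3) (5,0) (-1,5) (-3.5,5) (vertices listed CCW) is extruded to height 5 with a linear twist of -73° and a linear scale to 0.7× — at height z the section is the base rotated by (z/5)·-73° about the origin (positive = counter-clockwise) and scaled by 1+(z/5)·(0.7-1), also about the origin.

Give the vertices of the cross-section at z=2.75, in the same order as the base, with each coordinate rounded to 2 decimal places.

t = z/height = 2.75/5 = 0.55
s = 1 + (scale-1)·z/height = 1 + (0.7-1)·2.75/5 = 0.835000
θ = twist·z/height = -73°·2.75/5 = -40.1500° = -0.700750 rad
cos θ = 0.764359, sin θ = -0.644791 (intermediates below are computed at full precision and shown rounded to 5 d.p.)
v1: (-5,-0.5) → rotate → (-4.14419,2.84178) → ×s → (-3.46040,2.37288) → (-3.46,2.37)
v2: (-3.5,-2) → rotate → (-3.96484,0.72805) → ×s → (-3.31064,0.60792) → (-3.31,0.61)
v3: (5,-3) → rotate → (1.88742,-5.51703) → ×s → (1.57600,-4.60672) → (1.58,-4.61)
v4: (5,0) → rotate → (3.82180,-3.22395) → ×s → (3.19120,-2.69200) → (3.19,-2.69)
v5: (-1,5) → rotate → (2.45960,4.46659) → ×s → (2.05376,3.72960) → (2.05,3.73)
v6: (-3.5,5) → rotate → (0.54870,6.07856) → ×s → (0.45816,5.07560) → (0.46,5.08)

Cross-section at z=2.75: (-3.46,2.37) (-3.31,0.61) (1.58,-4.61) (3.19,-2.69) (2.05,3.73) (0.46,5.08)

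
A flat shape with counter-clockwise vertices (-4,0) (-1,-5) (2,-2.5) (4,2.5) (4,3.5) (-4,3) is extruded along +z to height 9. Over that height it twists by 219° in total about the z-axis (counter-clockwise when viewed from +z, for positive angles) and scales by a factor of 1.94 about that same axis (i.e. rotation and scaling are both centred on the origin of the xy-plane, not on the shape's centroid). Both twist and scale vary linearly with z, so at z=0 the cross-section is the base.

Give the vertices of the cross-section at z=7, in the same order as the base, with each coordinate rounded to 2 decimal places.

Cross-section at z=7: (6.83,-1.16) (3.16,8.24) (-2.69,4.85) (-7.55,-3.10) (-7.84,-4.81) (5.95,-6.28)

t = z/height = 7/9 = 0.777778
s = 1 + (scale-1)·z/height = 1 + (1.94-1)·7/9 = 1.731111
θ = twist·z/height = 219°·7/9 = 170.3333° = 2.972877 rad
cos θ = -0.985801, sin θ = 0.167916 (intermediates below are computed at full precision and shown rounded to 5 d.p.)
v1: (-4,0) → rotate → (3.94321,-0.67166) → ×s → (6.82613,-1.16272) → (6.83,-1.16)
v2: (-1,-5) → rotate → (1.82538,4.76109) → ×s → (3.15994,8.24198) → (3.16,8.24)
v3: (2,-2.5) → rotate → (-1.55181,2.80034) → ×s → (-2.68636,4.84769) → (-2.69,4.85)
v4: (4,2.5) → rotate → (-4.36300,-1.79284) → ×s → (-7.55283,-3.10360) → (-7.55,-3.10)
v5: (4,3.5) → rotate → (-4.53091,-2.77864) → ×s → (-7.84351,-4.81014) → (-7.84,-4.81)
v6: (-4,3) → rotate → (3.43946,-3.62907) → ×s → (5.95408,-6.28232) → (5.95,-6.28)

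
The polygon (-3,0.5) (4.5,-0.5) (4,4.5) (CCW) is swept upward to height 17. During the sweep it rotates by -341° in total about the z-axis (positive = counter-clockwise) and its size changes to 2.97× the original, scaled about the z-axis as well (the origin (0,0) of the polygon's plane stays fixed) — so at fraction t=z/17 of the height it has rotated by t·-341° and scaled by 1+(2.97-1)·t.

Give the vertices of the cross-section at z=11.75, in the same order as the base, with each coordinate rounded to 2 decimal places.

Cross-section at z=11.75: (3.02,-6.52) (-5.01,9.44) (-14.10,1.81)

t = z/height = 11.75/17 = 0.691176
s = 1 + (scale-1)·z/height = 1 + (2.97-1)·11.75/17 = 2.361618
θ = twist·z/height = -341°·11.75/17 = -235.6912° = -4.113587 rad
cos θ = -0.563653, sin θ = 0.826012 (intermediates below are computed at full precision and shown rounded to 5 d.p.)
v1: (-3,0.5) → rotate → (1.27795,-2.75986) → ×s → (3.01804,-6.51774) → (3.02,-6.52)
v2: (4.5,-0.5) → rotate → (-2.12343,3.99888) → ×s → (-5.01474,9.44382) → (-5.01,9.44)
v3: (4,4.5) → rotate → (-5.97166,0.76761) → ×s → (-14.10279,1.81279) → (-14.10,1.81)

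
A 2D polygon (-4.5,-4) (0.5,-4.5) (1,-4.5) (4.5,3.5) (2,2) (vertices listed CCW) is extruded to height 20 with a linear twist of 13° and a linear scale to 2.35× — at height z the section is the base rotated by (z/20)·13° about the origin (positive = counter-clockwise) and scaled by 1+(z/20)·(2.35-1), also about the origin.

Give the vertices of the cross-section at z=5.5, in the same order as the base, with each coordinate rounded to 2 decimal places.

t = z/height = 5.5/20 = 0.275
s = 1 + (scale-1)·z/height = 1 + (2.35-1)·5.5/20 = 1.371250
θ = twist·z/height = 13°·5.5/20 = 3.5750° = 0.062396 rad
cos θ = 0.998054, sin θ = 0.062355 (intermediates below are computed at full precision and shown rounded to 5 d.p.)
v1: (-4.5,-4) → rotate → (-4.24182,-4.27281) → ×s → (-5.81660,-5.85910) → (-5.82,-5.86)
v2: (0.5,-4.5) → rotate → (0.77962,-4.46007) → ×s → (1.06906,-6.11586) → (1.07,-6.12)
v3: (1,-4.5) → rotate → (1.27865,-4.42889) → ×s → (1.75335,-6.07311) → (1.75,-6.07)
v4: (4.5,3.5) → rotate → (4.27300,3.77379) → ×s → (5.85935,5.17481) → (5.86,5.17)
v5: (2,2) → rotate → (1.87140,2.12082) → ×s → (2.56615,2.90817) → (2.57,2.91)

Cross-section at z=5.5: (-5.82,-5.86) (1.07,-6.12) (1.75,-6.07) (5.86,5.17) (2.57,2.91)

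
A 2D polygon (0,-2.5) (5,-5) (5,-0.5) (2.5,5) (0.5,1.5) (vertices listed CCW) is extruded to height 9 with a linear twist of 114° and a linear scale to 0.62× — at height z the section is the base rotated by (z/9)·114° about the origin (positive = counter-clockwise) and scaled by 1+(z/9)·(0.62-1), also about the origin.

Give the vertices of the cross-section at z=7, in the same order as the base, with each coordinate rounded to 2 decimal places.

t = z/height = 7/9 = 0.777778
s = 1 + (scale-1)·z/height = 1 + (0.62-1)·7/9 = 0.704444
θ = twist·z/height = 114°·7/9 = 88.6667° = 1.547525 rad
cos θ = 0.023269, sin θ = 0.999729 (intermediates below are computed at full precision and shown rounded to 5 d.p.)
v1: (0,-2.5) → rotate → (2.49932,-0.05817) → ×s → (1.76063,-0.04098) → (1.76,-0.04)
v2: (5,-5) → rotate → (5.11499,4.88230) → ×s → (3.60323,3.43931) → (3.60,3.44)
v3: (5,-0.5) → rotate → (0.61621,4.98701) → ×s → (0.43409,3.51307) → (0.43,3.51)
v4: (2.5,5) → rotate → (-4.94047,2.61567) → ×s → (-3.48029,1.84259) → (-3.48,1.84)
v5: (0.5,1.5) → rotate → (-1.48796,0.53477) → ×s → (-1.04818,0.37671) → (-1.05,0.38)

Cross-section at z=7: (1.76,-0.04) (3.60,3.44) (0.43,3.51) (-3.48,1.84) (-1.05,0.38)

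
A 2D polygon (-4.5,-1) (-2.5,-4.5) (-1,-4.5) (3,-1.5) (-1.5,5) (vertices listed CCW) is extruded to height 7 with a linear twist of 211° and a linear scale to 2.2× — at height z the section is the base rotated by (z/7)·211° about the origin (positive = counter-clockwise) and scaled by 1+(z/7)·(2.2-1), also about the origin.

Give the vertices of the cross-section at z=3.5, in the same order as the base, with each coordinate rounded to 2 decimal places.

Cross-section at z=3.5: (3.47,-6.51) (8.01,-1.93) (7.37,0.38) (1.03,5.27) (-7.07,-4.45)

t = z/height = 3.5/7 = 0.5
s = 1 + (scale-1)·z/height = 1 + (2.2-1)·3.5/7 = 1.600000
θ = twist·z/height = 211°·3.5/7 = 105.5000° = 1.841322 rad
cos θ = -0.267238, sin θ = 0.963630 (intermediates below are computed at full precision and shown rounded to 5 d.p.)
v1: (-4.5,-1) → rotate → (2.16620,-4.06910) → ×s → (3.46593,-6.51056) → (3.47,-6.51)
v2: (-2.5,-4.5) → rotate → (5.00443,-1.20650) → ×s → (8.00709,-1.93041) → (8.01,-1.93)
v3: (-1,-4.5) → rotate → (4.60358,0.23894) → ×s → (7.36572,0.38231) → (7.37,0.38)
v4: (3,-1.5) → rotate → (0.64373,3.29175) → ×s → (1.02997,5.26680) → (1.03,5.27)
v5: (-1.5,5) → rotate → (-4.41729,-2.78164) → ×s → (-7.06767,-4.45062) → (-7.07,-4.45)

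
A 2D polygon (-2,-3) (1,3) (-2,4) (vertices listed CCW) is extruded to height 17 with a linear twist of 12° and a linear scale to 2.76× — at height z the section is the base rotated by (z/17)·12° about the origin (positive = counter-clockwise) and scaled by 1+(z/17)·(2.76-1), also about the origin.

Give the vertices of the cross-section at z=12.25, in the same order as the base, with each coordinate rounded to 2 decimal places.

Cross-section at z=12.25: (-3.46,-7.41) (1.22,7.07) (-5.85,8.29)

t = z/height = 12.25/17 = 0.720588
s = 1 + (scale-1)·z/height = 1 + (2.76-1)·12.25/17 = 2.268235
θ = twist·z/height = 12°·12.25/17 = 8.6471° = 0.150920 rad
cos θ = 0.988633, sin θ = 0.150347 (intermediates below are computed at full precision and shown rounded to 5 d.p.)
v1: (-2,-3) → rotate → (-1.52622,-3.26659) → ×s → (-3.46184,-7.40940) → (-3.46,-7.41)
v2: (1,3) → rotate → (0.53759,3.11625) → ×s → (1.21938,7.06838) → (1.22,7.07)
v3: (-2,4) → rotate → (-2.57866,3.65384) → ×s → (-5.84900,8.28776) → (-5.85,8.29)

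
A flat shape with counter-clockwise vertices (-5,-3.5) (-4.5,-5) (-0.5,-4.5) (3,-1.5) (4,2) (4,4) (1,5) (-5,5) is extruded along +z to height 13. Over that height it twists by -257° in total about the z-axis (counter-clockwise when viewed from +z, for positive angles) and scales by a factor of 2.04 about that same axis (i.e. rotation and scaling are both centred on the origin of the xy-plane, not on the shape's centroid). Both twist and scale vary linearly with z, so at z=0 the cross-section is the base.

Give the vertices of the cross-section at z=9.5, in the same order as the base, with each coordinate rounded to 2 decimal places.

Cross-section at z=9.5: (9.56,4.91) (9.04,7.64) (1.95,7.73) (-4.87,3.33) (-7.45,-2.53) (-7.93,-6.02) (-2.94,-8.48) (7.52,-9.91)

t = z/height = 9.5/13 = 0.730769
s = 1 + (scale-1)·z/height = 1 + (2.04-1)·9.5/13 = 1.760000
θ = twist·z/height = -257°·9.5/13 = -187.8077° = -3.277863 rad
cos θ = -0.990730, sin θ = 0.135849 (intermediates below are computed at full precision and shown rounded to 5 d.p.)
v1: (-5,-3.5) → rotate → (5.42912,2.78831) → ×s → (9.55525,4.90743) → (9.56,4.91)
v2: (-4.5,-5) → rotate → (5.13753,4.34233) → ×s → (9.04205,7.64250) → (9.04,7.64)
v3: (-0.5,-4.5) → rotate → (1.10668,4.39036) → ×s → (1.94776,7.72703) → (1.95,7.73)
v4: (3,-1.5) → rotate → (-2.76842,1.89364) → ×s → (-4.87241,3.33281) → (-4.87,3.33)
v5: (4,2) → rotate → (-4.23462,-1.43806) → ×s → (-7.45292,-2.53099) → (-7.45,-2.53)
v6: (4,4) → rotate → (-4.50631,-3.41952) → ×s → (-7.93111,-6.01836) → (-7.93,-6.02)
v7: (1,5) → rotate → (-1.66997,-4.81780) → ×s → (-2.93915,-8.47933) → (-2.94,-8.48)
v8: (-5,5) → rotate → (4.27441,-5.63289) → ×s → (7.52295,-9.91389) → (7.52,-9.91)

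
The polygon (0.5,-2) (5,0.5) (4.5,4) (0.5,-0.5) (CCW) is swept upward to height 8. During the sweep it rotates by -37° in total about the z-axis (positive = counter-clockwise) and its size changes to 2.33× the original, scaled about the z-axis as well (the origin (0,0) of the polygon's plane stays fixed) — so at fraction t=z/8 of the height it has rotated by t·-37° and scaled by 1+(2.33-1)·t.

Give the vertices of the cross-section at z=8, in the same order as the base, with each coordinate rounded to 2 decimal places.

t = z/height = 8/8 = 1
s = 1 + (scale-1)·z/height = 1 + (2.33-1)·8/8 = 2.330000
θ = twist·z/height = -37°·8/8 = -37.0000° = -0.645772 rad
cos θ = 0.798636, sin θ = -0.601815 (intermediates below are computed at full precision and shown rounded to 5 d.p.)
v1: (0.5,-2) → rotate → (-0.80431,-1.89818) → ×s → (-1.87405,-4.42276) → (-1.87,-4.42)
v2: (5,0.5) → rotate → (4.29409,-2.60976) → ×s → (10.00522,-6.08073) → (10.01,-6.08)
v3: (4.5,4) → rotate → (6.00112,0.48637) → ×s → (13.98261,1.13325) → (13.98,1.13)
v4: (0.5,-0.5) → rotate → (0.09841,-0.70023) → ×s → (0.22930,-1.63152) → (0.23,-1.63)

Cross-section at z=8: (-1.87,-4.42) (10.01,-6.08) (13.98,1.13) (0.23,-1.63)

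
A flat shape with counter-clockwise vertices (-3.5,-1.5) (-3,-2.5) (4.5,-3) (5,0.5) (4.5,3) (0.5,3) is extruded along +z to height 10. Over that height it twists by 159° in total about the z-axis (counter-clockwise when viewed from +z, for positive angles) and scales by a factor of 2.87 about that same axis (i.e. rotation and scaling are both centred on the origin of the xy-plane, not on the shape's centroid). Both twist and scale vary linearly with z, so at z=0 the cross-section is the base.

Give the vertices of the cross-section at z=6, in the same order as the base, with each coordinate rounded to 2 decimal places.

Cross-section at z=6: (3.87,-7.09) (5.88,-5.84) (5.44,10.11) (-2.05,10.46) (-7.24,8.91) (-6.44,0.46)

t = z/height = 6/10 = 0.6
s = 1 + (scale-1)·z/height = 1 + (2.87-1)·6/10 = 2.122000
θ = twist·z/height = 159°·6/10 = 95.4000° = 1.665044 rad
cos θ = -0.094108, sin θ = 0.995562 (intermediates below are computed at full precision and shown rounded to 5 d.p.)
v1: (-3.5,-1.5) → rotate → (1.82272,-3.34330) → ×s → (3.86782,-7.09449) → (3.87,-7.09)
v2: (-3,-2.5) → rotate → (2.77123,-2.75142) → ×s → (5.88055,-5.83850) → (5.88,-5.84)
v3: (4.5,-3) → rotate → (2.56320,4.76235) → ×s → (5.43911,10.10571) → (5.44,10.11)
v4: (5,0.5) → rotate → (-0.96832,4.93076) → ×s → (-2.05478,10.46306) → (-2.05,10.46)
v5: (4.5,3) → rotate → (-3.41017,4.19770) → ×s → (-7.23639,8.90753) → (-7.24,8.91)
v6: (0.5,3) → rotate → (-3.03374,0.21546) → ×s → (-6.43760,0.45720) → (-6.44,0.46)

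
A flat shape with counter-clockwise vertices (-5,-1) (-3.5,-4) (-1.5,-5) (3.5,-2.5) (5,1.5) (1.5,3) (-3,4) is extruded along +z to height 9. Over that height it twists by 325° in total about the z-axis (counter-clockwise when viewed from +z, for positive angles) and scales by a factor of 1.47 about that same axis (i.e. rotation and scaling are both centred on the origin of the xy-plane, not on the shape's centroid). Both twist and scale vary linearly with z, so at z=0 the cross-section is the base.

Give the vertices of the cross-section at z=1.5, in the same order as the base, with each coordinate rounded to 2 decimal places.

t = z/height = 1.5/9 = 0.166667
s = 1 + (scale-1)·z/height = 1 + (1.47-1)·1.5/9 = 1.078333
θ = twist·z/height = 325°·1.5/9 = 54.1667° = 0.945387 rad
cos θ = 0.585429, sin θ = 0.810723 (intermediates below are computed at full precision and shown rounded to 5 d.p.)
v1: (-5,-1) → rotate → (-2.11642,-4.63905) → ×s → (-2.28221,-5.00244) → (-2.28,-5.00)
v2: (-3.5,-4) → rotate → (1.19389,-5.17925) → ×s → (1.28741,-5.58496) → (1.29,-5.58)
v3: (-1.5,-5) → rotate → (3.17547,-4.14323) → ×s → (3.42422,-4.46779) → (3.42,-4.47)
v4: (3.5,-2.5) → rotate → (4.07581,1.37396) → ×s → (4.39508,1.48158) → (4.40,1.48)
v5: (5,1.5) → rotate → (1.71106,4.93176) → ×s → (1.84510,5.31808) → (1.85,5.32)
v6: (1.5,3) → rotate → (-1.55403,2.97237) → ×s → (-1.67576,3.20521) → (-1.68,3.21)
v7: (-3,4) → rotate → (-4.99918,-0.09045) → ×s → (-5.39078,-0.09754) → (-5.39,-0.10)

Cross-section at z=1.5: (-2.28,-5.00) (1.29,-5.58) (3.42,-4.47) (4.40,1.48) (1.85,5.32) (-1.68,3.21) (-5.39,-0.10)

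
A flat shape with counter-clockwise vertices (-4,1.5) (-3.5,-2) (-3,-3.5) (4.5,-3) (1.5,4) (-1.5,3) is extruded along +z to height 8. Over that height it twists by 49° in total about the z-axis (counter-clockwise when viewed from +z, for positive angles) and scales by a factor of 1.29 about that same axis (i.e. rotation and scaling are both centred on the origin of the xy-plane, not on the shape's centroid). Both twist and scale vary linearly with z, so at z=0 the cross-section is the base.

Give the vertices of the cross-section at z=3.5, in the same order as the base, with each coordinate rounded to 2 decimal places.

t = z/height = 3.5/8 = 0.4375
s = 1 + (scale-1)·z/height = 1 + (1.29-1)·3.5/8 = 1.126875
θ = twist·z/height = 49°·3.5/8 = 21.4375° = 0.374155 rad
cos θ = 0.930817, sin θ = 0.365486 (intermediates below are computed at full precision and shown rounded to 5 d.p.)
v1: (-4,1.5) → rotate → (-4.27150,-0.06572) → ×s → (-4.81344,-0.07406) → (-4.81,-0.07)
v2: (-3.5,-2) → rotate → (-2.52689,-3.14083) → ×s → (-2.84749,-3.53933) → (-2.85,-3.54)
v3: (-3,-3.5) → rotate → (-1.51325,-4.35432) → ×s → (-1.70524,-4.90677) → (-1.71,-4.91)
v4: (4.5,-3) → rotate → (5.28513,-1.14776) → ×s → (5.95569,-1.29339) → (5.96,-1.29)
v5: (1.5,4) → rotate → (-0.06572,4.27150) → ×s → (-0.07406,4.81344) → (-0.07,4.81)
v6: (-1.5,3) → rotate → (-2.49268,2.24422) → ×s → (-2.80894,2.52896) → (-2.81,2.53)

Cross-section at z=3.5: (-4.81,-0.07) (-2.85,-3.54) (-1.71,-4.91) (5.96,-1.29) (-0.07,4.81) (-2.81,2.53)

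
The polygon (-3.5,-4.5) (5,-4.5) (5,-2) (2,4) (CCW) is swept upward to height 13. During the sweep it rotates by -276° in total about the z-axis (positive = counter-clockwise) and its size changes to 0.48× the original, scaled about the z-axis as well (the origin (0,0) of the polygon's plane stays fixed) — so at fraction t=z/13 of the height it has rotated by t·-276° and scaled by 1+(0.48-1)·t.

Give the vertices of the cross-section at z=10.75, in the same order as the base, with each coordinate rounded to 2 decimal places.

t = z/height = 10.75/13 = 0.826923
s = 1 + (scale-1)·z/height = 1 + (0.48-1)·10.75/13 = 0.570000
θ = twist·z/height = -276°·10.75/13 = -228.2308° = -3.983378 rad
cos θ = -0.666132, sin θ = 0.745834 (intermediates below are computed at full precision and shown rounded to 5 d.p.)
v1: (-3.5,-4.5) → rotate → (5.68771,0.38718) → ×s → (3.24200,0.22069) → (3.24,0.22)
v2: (5,-4.5) → rotate → (0.02559,6.72676) → ×s → (0.01459,3.83426) → (0.01,3.83)
v3: (5,-2) → rotate → (-1.83899,5.06143) → ×s → (-1.04823,2.88502) → (-1.05,2.89)
v4: (2,4) → rotate → (-4.31560,-1.17286) → ×s → (-2.45989,-0.66853) → (-2.46,-0.67)

Cross-section at z=10.75: (3.24,0.22) (0.01,3.83) (-1.05,2.89) (-2.46,-0.67)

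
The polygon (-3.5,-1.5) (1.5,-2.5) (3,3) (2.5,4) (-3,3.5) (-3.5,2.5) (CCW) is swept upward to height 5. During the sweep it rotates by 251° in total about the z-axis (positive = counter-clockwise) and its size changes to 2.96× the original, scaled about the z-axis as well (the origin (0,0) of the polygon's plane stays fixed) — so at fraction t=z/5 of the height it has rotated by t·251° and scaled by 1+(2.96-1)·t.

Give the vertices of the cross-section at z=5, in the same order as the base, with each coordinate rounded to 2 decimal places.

Cross-section at z=5: (-0.83,11.24) (-8.44,-1.79) (5.51,-11.29) (8.79,-10.85) (12.69,5.02) (10.37,7.39)

t = z/height = 5/5 = 1
s = 1 + (scale-1)·z/height = 1 + (2.96-1)·5/5 = 2.960000
θ = twist·z/height = 251°·5/5 = 251.0000° = 4.380776 rad
cos θ = -0.325568, sin θ = -0.945519 (intermediates below are computed at full precision and shown rounded to 5 d.p.)
v1: (-3.5,-1.5) → rotate → (-0.27879,3.79767) → ×s → (-0.82522,11.24110) → (-0.83,11.24)
v2: (1.5,-2.5) → rotate → (-2.85215,-0.60436) → ×s → (-8.44236,-1.78890) → (-8.44,-1.79)
v3: (3,3) → rotate → (1.85985,-3.81326) → ×s → (5.50516,-11.28725) → (5.51,-11.29)
v4: (2.5,4) → rotate → (2.96815,-3.66607) → ×s → (8.78574,-10.85156) → (8.79,-10.85)
v5: (-3,3.5) → rotate → (4.28602,1.69707) → ×s → (12.68662,5.02332) → (12.69,5.02)
v6: (-3.5,2.5) → rotate → (3.50328,2.49539) → ×s → (10.36972,7.38637) → (10.37,7.39)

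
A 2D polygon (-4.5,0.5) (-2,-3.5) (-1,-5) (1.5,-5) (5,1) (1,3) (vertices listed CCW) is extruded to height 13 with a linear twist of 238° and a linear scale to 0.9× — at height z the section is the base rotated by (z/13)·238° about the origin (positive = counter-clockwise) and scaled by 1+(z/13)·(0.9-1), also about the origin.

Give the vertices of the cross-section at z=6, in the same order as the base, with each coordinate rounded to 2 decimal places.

t = z/height = 6/13 = 0.461538
s = 1 + (scale-1)·z/height = 1 + (0.9-1)·6/13 = 0.953846
θ = twist·z/height = 238°·6/13 = 109.8462° = 1.917177 rad
cos θ = -0.339496, sin θ = 0.940608 (intermediates below are computed at full precision and shown rounded to 5 d.p.)
v1: (-4.5,0.5) → rotate → (1.05743,-4.40248) → ×s → (1.00862,-4.19929) → (1.01,-4.20)
v2: (-2,-3.5) → rotate → (3.97112,-0.69298) → ×s → (3.78784,-0.66100) → (3.79,-0.66)
v3: (-1,-5) → rotate → (5.04253,0.75687) → ×s → (4.80980,0.72194) → (4.81,0.72)
v4: (1.5,-5) → rotate → (4.19379,3.10839) → ×s → (4.00023,2.96493) → (4.00,2.96)
v5: (5,1) → rotate → (-2.63809,4.36354) → ×s → (-2.51633,4.16215) → (-2.52,4.16)
v6: (1,3) → rotate → (-3.16132,-0.07788) → ×s → (-3.01541,-0.07429) → (-3.02,-0.07)

Cross-section at z=6: (1.01,-4.20) (3.79,-0.66) (4.81,0.72) (4.00,2.96) (-2.52,4.16) (-3.02,-0.07)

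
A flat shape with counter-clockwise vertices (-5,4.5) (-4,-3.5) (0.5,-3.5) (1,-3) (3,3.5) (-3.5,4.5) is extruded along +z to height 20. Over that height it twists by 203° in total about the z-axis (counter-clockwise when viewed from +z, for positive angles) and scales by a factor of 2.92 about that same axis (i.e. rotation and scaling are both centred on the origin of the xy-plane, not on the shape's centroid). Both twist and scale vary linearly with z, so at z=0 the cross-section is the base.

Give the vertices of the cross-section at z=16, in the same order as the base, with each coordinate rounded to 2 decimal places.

t = z/height = 16/20 = 0.8
s = 1 + (scale-1)·z/height = 1 + (2.92-1)·16/20 = 2.536000
θ = twist·z/height = 203°·16/20 = 162.4000° = 2.834415 rad
cos θ = -0.953191, sin θ = 0.302370 (intermediates below are computed at full precision and shown rounded to 5 d.p.)
v1: (-5,4.5) → rotate → (3.40529,-5.80121) → ×s → (8.63581,-14.71186) → (8.64,-14.71)
v2: (-4,-3.5) → rotate → (4.87106,2.12669) → ×s → (12.35300,5.39328) → (12.35,5.39)
v3: (0.5,-3.5) → rotate → (0.58170,3.48735) → ×s → (1.47519,8.84393) → (1.48,8.84)
v4: (1,-3) → rotate → (-0.04608,3.16194) → ×s → (-0.11686,8.01868) → (-0.12,8.02)
v5: (3,3.5) → rotate → (-3.91787,-2.42906) → ×s → (-9.93571,-6.16009) → (-9.94,-6.16)
v6: (-3.5,4.5) → rotate → (1.97550,-5.34765) → ×s → (5.00988,-13.56165) → (5.01,-13.56)

Cross-section at z=16: (8.64,-14.71) (12.35,5.39) (1.48,8.84) (-0.12,8.02) (-9.94,-6.16) (5.01,-13.56)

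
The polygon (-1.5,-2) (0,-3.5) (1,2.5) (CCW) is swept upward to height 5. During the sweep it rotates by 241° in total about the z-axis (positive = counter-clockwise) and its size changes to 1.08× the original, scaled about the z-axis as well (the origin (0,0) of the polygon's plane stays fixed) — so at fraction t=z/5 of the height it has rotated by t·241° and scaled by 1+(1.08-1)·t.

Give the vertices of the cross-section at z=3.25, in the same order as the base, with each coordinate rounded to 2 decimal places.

t = z/height = 3.25/5 = 0.65
s = 1 + (scale-1)·z/height = 1 + (1.08-1)·3.25/5 = 1.052000
θ = twist·z/height = 241°·3.25/5 = 156.6500° = 2.734058 rad
cos θ = -0.918101, sin θ = 0.396347 (intermediates below are computed at full precision and shown rounded to 5 d.p.)
v1: (-1.5,-2) → rotate → (2.16984,1.24168) → ×s → (2.28268,1.30625) → (2.28,1.31)
v2: (0,-3.5) → rotate → (1.38721,3.21335) → ×s → (1.45935,3.38045) → (1.46,3.38)
v3: (1,2.5) → rotate → (-1.90897,-1.89891) → ×s → (-2.00823,-1.99765) → (-2.01,-2.00)

Cross-section at z=3.25: (2.28,1.31) (1.46,3.38) (-2.01,-2.00)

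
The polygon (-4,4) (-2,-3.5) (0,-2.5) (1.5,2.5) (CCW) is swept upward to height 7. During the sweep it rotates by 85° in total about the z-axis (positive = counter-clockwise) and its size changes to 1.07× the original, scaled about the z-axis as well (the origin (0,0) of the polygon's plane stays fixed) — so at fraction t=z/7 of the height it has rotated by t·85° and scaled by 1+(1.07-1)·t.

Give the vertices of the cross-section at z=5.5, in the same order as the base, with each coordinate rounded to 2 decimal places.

Cross-section at z=5.5: (-5.54,-2.21) (2.56,-3.39) (2.42,-1.04) (-1.80,2.49)

t = z/height = 5.5/7 = 0.785714
s = 1 + (scale-1)·z/height = 1 + (1.07-1)·5.5/7 = 1.055000
θ = twist·z/height = 85°·5.5/7 = 66.7857° = 1.165631 rad
cos θ = 0.394171, sin θ = 0.919037 (intermediates below are computed at full precision and shown rounded to 5 d.p.)
v1: (-4,4) → rotate → (-5.25283,-2.09946) → ×s → (-5.54174,-2.21493) → (-5.54,-2.21)
v2: (-2,-3.5) → rotate → (2.42829,-3.21767) → ×s → (2.56184,-3.39464) → (2.56,-3.39)
v3: (0,-2.5) → rotate → (2.29759,-0.98543) → ×s → (2.42396,-1.03963) → (2.42,-1.04)
v4: (1.5,2.5) → rotate → (-1.70634,2.36398) → ×s → (-1.80018,2.49400) → (-1.80,2.49)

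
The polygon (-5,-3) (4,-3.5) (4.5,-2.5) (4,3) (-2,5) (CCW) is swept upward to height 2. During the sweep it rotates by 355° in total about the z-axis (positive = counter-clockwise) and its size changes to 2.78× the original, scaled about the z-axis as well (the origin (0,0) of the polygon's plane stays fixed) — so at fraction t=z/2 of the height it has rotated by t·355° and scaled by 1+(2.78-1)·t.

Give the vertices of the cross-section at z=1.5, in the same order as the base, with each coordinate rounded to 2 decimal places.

Cross-section at z=1.5: (-6.23,12.11) (-8.77,-8.79) (-6.51,-10.10) (6.38,-9.78) (11.96,3.90)

t = z/height = 1.5/2 = 0.75
s = 1 + (scale-1)·z/height = 1 + (2.78-1)·1.5/2 = 2.335000
θ = twist·z/height = 355°·1.5/2 = 266.2500° = 4.646939 rad
cos θ = -0.065403, sin θ = -0.997859 (intermediates below are computed at full precision and shown rounded to 5 d.p.)
v1: (-5,-3) → rotate → (-2.66656,5.18550) → ×s → (-6.22642,12.10815) → (-6.23,12.11)
v2: (4,-3.5) → rotate → (-3.75412,-3.76252) → ×s → (-8.76587,-8.78550) → (-8.77,-8.79)
v3: (4.5,-2.5) → rotate → (-2.78896,-4.32686) → ×s → (-6.51222,-10.10321) → (-6.51,-10.10)
v4: (4,3) → rotate → (2.73196,-4.18765) → ×s → (6.37914,-9.77815) → (6.38,-9.78)
v5: (-2,5) → rotate → (5.12010,1.66870) → ×s → (11.95544,3.89642) → (11.96,3.90)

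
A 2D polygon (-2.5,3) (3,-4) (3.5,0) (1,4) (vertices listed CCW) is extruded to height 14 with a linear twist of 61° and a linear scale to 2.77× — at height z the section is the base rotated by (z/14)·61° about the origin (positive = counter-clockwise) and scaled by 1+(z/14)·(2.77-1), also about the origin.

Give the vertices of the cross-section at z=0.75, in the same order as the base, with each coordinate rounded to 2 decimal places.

Cross-section at z=0.75: (-2.92,3.12) (3.53,-4.18) (3.83,0.22) (0.84,4.43)

t = z/height = 0.75/14 = 0.0535714
s = 1 + (scale-1)·z/height = 1 + (2.77-1)·0.75/14 = 1.094821
θ = twist·z/height = 61°·0.75/14 = 3.2679° = 0.057035 rad
cos θ = 0.998374, sin θ = 0.057004 (intermediates below are computed at full precision and shown rounded to 5 d.p.)
v1: (-2.5,3) → rotate → (-2.66695,2.85261) → ×s → (-2.91983,3.12310) → (-2.92,3.12)
v2: (3,-4) → rotate → (3.22314,-3.82248) → ×s → (3.52876,-4.18494) → (3.53,-4.18)
v3: (3.5,0) → rotate → (3.49431,0.19951) → ×s → (3.82564,0.21843) → (3.83,0.22)
v4: (1,4) → rotate → (0.77036,4.05050) → ×s → (0.84340,4.43457) → (0.84,4.43)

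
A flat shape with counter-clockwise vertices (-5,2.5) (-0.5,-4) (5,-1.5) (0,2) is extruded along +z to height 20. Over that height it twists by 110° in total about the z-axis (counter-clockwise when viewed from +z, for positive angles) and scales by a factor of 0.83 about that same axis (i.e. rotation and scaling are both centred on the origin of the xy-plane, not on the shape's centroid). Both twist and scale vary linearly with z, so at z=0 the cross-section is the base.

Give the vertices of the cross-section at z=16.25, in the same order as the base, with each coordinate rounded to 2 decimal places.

Cross-section at z=16.25: (-2.20,-4.29) (3.44,-0.47) (1.34,4.30) (-1.72,0.02)

t = z/height = 16.25/20 = 0.8125
s = 1 + (scale-1)·z/height = 1 + (0.83-1)·16.25/20 = 0.861875
θ = twist·z/height = 110°·16.25/20 = 89.3750° = 1.559888 rad
cos θ = 0.010908, sin θ = 0.999941 (intermediates below are computed at full precision and shown rounded to 5 d.p.)
v1: (-5,2.5) → rotate → (-2.55439,-4.97243) → ×s → (-2.20157,-4.28562) → (-2.20,-4.29)
v2: (-0.5,-4) → rotate → (3.99431,-0.54360) → ×s → (3.44259,-0.46852) → (3.44,-0.47)
v3: (5,-1.5) → rotate → (1.55445,4.98334) → ×s → (1.33974,4.29502) → (1.34,4.30)
v4: (0,2) → rotate → (-1.99988,0.02182) → ×s → (-1.72365,0.01880) → (-1.72,0.02)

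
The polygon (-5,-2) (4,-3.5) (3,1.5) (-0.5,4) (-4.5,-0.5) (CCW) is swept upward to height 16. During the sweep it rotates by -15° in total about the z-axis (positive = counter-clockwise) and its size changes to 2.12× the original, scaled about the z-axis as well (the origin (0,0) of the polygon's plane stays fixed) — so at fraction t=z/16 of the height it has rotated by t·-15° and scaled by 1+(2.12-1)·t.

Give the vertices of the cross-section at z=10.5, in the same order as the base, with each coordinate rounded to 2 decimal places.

t = z/height = 10.5/16 = 0.65625
s = 1 + (scale-1)·z/height = 1 + (2.12-1)·10.5/16 = 1.735000
θ = twist·z/height = -15°·10.5/16 = -9.8438° = -0.171806 rad
cos θ = 0.985278, sin θ = -0.170962 (intermediates below are computed at full precision and shown rounded to 5 d.p.)
v1: (-5,-2) → rotate → (-5.26831,-1.11575) → ×s → (-9.14052,-1.93582) → (-9.14,-1.94)
v2: (4,-3.5) → rotate → (3.34274,-4.13232) → ×s → (5.79966,-7.16957) → (5.80,-7.17)
v3: (3,1.5) → rotate → (3.21228,0.96503) → ×s → (5.57330,1.67433) → (5.57,1.67)
v4: (-0.5,4) → rotate → (0.19121,4.02659) → ×s → (0.33175,6.98614) → (0.33,6.99)
v5: (-4.5,-0.5) → rotate → (-4.51923,0.27669) → ×s → (-7.84086,0.48006) → (-7.84,0.48)

Cross-section at z=10.5: (-9.14,-1.94) (5.80,-7.17) (5.57,1.67) (0.33,6.99) (-7.84,0.48)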